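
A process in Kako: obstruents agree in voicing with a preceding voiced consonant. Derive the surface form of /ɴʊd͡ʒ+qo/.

[ɴʊd͡ʒɢo]

The rule targets /q/ (voiceless uvular stop), which sits after the trigger /d͡ʒ/ (voiced).
A voiced uvular stop is [ɢ], so the surface segment is [ɢ].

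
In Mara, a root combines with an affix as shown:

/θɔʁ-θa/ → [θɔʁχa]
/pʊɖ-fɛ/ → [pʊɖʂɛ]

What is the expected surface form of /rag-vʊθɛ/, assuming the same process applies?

[ragɣʊθɛ]

The data show progressive place assimilation: /θ/ → [χ] after /ʁ/; /f/ → [ʂ] after /ɖ/. In each pair only place changes, matching the preceding consonant, while manner and voice stay constant.
/v/ is a voiced labiodental fricative. The preceding trigger /g/ is velar, so /v/ must become velar as well.
A voiced velar fricative is [ɣ], so the surface segment is [ɣ].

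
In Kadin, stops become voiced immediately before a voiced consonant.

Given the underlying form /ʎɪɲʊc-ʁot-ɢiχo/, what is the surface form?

/c/ is a voiceless palatal stop. The following trigger /ʁ/ is voiced, so /c/ must become voiced as well.
The voiced palatal stop is [ɟ], so /c/ → [ɟ].
The same rule applies at the second boundary: /t/ → [d] next to /ɢ/.

[ʎɪɲʊɟʁodɢiχo]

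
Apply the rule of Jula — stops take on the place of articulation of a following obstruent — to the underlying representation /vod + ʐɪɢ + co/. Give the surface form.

The rule targets /d/ (voiced alveolar stop), which sits before the trigger /ʐ/ (retroflex).
A voiced retroflex stop is [ɖ], so the surface segment is [ɖ].
The same rule applies at the second boundary: /ɢ/ → [ɟ] next to /c/.

[voɖʐɪɟco]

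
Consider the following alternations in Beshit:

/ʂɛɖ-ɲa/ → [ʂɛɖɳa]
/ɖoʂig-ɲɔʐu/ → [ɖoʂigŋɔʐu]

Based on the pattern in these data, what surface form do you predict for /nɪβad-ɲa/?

[nɪβadna]

The data show progressive place assimilation: /ɲ/ → [ɳ] after /ɖ/; /ɲ/ → [ŋ] after /g/. In each pair only place changes, matching the preceding consonant, while manner and voice stay constant.
/ɲ/ is a voiced palatal nasal. The preceding trigger /d/ is alveolar, so /ɲ/ must become alveolar as well.
A voiced alveolar nasal is [n], so the surface segment is [n].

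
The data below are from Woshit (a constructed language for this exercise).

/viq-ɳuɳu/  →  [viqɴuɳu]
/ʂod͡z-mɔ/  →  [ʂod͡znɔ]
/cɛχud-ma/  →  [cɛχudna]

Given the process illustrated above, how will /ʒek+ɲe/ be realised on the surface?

[ʒekŋe]

The data show progressive place assimilation: /ɳ/ → [ɴ] after /q/; /m/ → [n] after /d͡z/; /m/ → [n] after /d/. In each pair only place changes, matching the preceding consonant, while manner and voice stay constant.
The rule targets /ɲ/ (voiced palatal nasal), which sits after the trigger /k/ (velar).
The voiced velar nasal is [ŋ], so /ɲ/ → [ŋ].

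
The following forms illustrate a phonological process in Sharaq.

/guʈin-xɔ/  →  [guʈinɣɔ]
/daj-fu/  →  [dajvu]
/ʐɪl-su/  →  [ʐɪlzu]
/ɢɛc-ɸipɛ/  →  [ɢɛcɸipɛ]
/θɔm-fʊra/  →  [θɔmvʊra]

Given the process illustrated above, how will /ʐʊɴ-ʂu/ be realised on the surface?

The data show progressive voicing assimilation: /x/ → [ɣ] after /n/; /f/ → [v] after /j/; /s/ → [z] after /l/; /f/ → [v] after /m/. In each pair only voicing changes, matching the preceding consonant, while place and manner stay constant.
No alternation appears in [ɢɛcɸipɛ]: there the adjacent consonants already agree in voicing (/ɸ/ and /c/ are both voiceless), so this form is consistent with the same rule.
The rule targets /ʂ/ (voiceless retroflex fricative), which sits after the trigger /ɴ/ (voiced).
A voiced retroflex fricative is [ʐ], so the surface segment is [ʐ].

[ʐʊɴʐu]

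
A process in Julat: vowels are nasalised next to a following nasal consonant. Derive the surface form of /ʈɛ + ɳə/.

[ʈɛ̃ɳə]

The vowel /ɛ/ is adjacent to the following nasal /ɳ/, so it acquires [+nasal] and surfaces as [ɛ̃].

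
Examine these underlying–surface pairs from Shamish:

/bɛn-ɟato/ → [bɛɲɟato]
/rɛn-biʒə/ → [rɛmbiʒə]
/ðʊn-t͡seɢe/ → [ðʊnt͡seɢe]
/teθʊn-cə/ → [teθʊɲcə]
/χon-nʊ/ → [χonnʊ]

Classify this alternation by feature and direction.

regressive place assimilation

Comparing underlying and surface forms, /n/ → [ɲ] is the alternation; the neighbouring /ɟ/ is constant.
The change alveolar → palatal matches the place of the following /ɟ/, identifying this as place assimilation.
Manner and voice are unchanged, so the assimilation is partial, not total.
Checking the remaining alternations: /n/ → [m] before /b/ (alveolar → bilabial, matching bilabial); /n/ → [ɲ] before /c/ (alveolar → palatal, matching palatal) — only place changes, and always toward the following segment.
Nothing changes in [ðʊnt͡seɢe], [χonnʊ]: there the adjacent consonants already agree in place (/n/ and /t͡s/ are both alveolar; /n/ and /n/ are both alveolar), so these forms are consistent with the same rule.
Since the segment that changes precedes the conditioning segment, the assimilation is regressive.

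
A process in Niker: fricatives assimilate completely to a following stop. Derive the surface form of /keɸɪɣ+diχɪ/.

/ɣ/ is the segment targeted by the rule; it sits immediately before /d/, so it assimilates completely and surfaces as [d].

[keɸɪddiχɪ]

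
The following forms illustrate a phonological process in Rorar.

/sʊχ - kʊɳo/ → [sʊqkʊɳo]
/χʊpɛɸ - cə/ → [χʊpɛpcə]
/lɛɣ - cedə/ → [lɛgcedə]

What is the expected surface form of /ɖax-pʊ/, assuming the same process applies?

[ɖakpʊ]

The data show regressive manner assimilation: /χ/ → [q] before /k/; /ɸ/ → [p] before /c/; /ɣ/ → [g] before /c/. In each pair only manner changes, matching the following consonant, while place and voice stay constant.
/x/ is a voiceless velar fricative. The following trigger /p/ is a stop, so /x/ must become a stop as well.
A voiceless velar stop is [k], so the surface segment is [k].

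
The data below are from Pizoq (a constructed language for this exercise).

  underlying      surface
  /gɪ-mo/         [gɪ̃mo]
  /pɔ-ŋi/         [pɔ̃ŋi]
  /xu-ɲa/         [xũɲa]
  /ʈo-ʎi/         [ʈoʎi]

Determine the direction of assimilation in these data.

regressive

The vowel /ɪ/ surfaces as nasalised [ɪ̃] next to the following nasal /m/ — it has acquired the [+nasal] feature of its neighbour.
Likewise in the remaining data: /ɔ/ → [ɔ̃] before /ŋ/; /u/ → [ũ] before /ɲ/ — each time a vowel is nasalised next to a following nasal.
No change occurs in [ʈoʎi] because the vowel at the boundary is adjacent to an oral consonant, not a nasal (/o/ next to /ʎ/).
Because the conditioning nasal is to the right of the vowel that changes, the process is regressive (anticipatory).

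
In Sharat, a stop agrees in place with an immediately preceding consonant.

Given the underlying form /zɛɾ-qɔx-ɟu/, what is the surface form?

/q/ is a voiceless uvular stop. The preceding trigger /ɾ/ is alveolar, so /q/ must become alveolar as well.
Changing only its place to alveolar gives [t] — the voiceless alveolar stop.
The same rule applies at the second boundary: /ɟ/ → [g] next to /x/.

[zɛɾtɔxgu]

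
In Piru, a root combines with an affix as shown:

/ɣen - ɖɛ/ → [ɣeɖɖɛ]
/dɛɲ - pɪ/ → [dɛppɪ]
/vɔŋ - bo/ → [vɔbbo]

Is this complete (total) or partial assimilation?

The segment that alternates is /n/, which surfaces as [ɖ] when adjacent to /ɖ/.
The output [ɖ] is identical to the trigger /ɖ/ — every feature (place, manner, voicing) has been copied — so this is total assimilation.
The remaining alternations confirm this: /ɲ/ → [p] before /p/; /ŋ/ → [b] before /b/ — in each case the output is a copy of the following consonant.

total assimilation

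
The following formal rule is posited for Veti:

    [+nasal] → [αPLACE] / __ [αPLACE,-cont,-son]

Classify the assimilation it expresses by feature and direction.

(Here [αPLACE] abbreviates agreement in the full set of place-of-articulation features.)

regressive place assimilation

The rule copies the place features (abbreviated [PLACE]) from the environment onto the target, so the assimilating feature is place.
Since the environment is written after the underscore, the trigger follows the target; the direction is regressive.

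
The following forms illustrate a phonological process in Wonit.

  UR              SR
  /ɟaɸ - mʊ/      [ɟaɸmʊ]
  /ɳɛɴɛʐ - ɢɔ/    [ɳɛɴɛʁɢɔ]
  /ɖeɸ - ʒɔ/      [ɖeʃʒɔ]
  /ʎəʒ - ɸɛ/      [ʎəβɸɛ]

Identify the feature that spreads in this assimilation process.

The segment that alternates is /ʐ/, which surfaces as [ʁ] when adjacent to /ɢ/.
/ʐ/ is retroflex while /ɢ/ is uvular; the output [ʁ] is uvular, matching the trigger — so the feature that spreads is place.
The other alternating forms pattern the same way: /ɸ/ → [ʃ] before /ʒ/ (bilabial → postalveolar, matching postalveolar); /ʒ/ → [β] before /ɸ/ (postalveolar → bilabial, matching bilabial) — only place changes, and always toward the following segment.
No alternation appears in [ɟaɸmʊ]: there the adjacent consonants already agree in place (/ɸ/ and /m/ are both bilabial), so this form is consistent with the same rule.

place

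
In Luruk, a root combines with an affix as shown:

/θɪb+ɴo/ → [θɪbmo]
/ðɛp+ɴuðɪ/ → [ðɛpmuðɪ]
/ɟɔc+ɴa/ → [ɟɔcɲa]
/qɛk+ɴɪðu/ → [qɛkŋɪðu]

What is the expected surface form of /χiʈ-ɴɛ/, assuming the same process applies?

[χiʈɳɛ]

The data show progressive place assimilation: /ɴ/ → [m] after /b/; /ɴ/ → [m] after /p/; /ɴ/ → [ɲ] after /c/; /ɴ/ → [ŋ] after /k/. In each pair only place changes, matching the preceding consonant, while manner and voice stay constant.
/ɴ/ is a voiced uvular nasal. The preceding trigger /ʈ/ is retroflex, so /ɴ/ must become retroflex as well.
A voiced retroflex nasal is [ɳ], so the surface segment is [ɳ].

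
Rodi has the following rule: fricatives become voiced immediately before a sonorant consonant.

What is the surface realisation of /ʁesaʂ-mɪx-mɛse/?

[ʁesaʐmɪɣmɛse]

/ʂ/ is a voiceless retroflex fricative. The following trigger /m/ is voiced, so /ʂ/ must become voiced as well.
A voiced retroflex fricative is [ʐ], so the surface segment is [ʐ].
The same rule applies at the second boundary: /x/ → [ɣ] next to /m/.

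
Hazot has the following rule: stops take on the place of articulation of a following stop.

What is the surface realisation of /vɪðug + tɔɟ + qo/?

[vɪðudtɔɢqo]

/g/ is a voiced velar stop. The following trigger /t/ is alveolar, so /g/ must become alveolar as well.
Changing only its place to alveolar gives [d] — the voiced alveolar stop.
At the second juncture, /ɟ/ likewise becomes [ɢ] adjacent to /q/.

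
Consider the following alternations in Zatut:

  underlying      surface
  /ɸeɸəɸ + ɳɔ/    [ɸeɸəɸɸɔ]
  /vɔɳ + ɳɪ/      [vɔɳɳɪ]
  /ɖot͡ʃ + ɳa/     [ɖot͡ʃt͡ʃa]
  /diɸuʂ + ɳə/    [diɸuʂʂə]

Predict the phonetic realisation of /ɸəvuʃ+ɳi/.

[ɸəvuʃʃi]

The data show progressive total assimilation (/ɳ/ → [ɸ] after /ɸ/; /ɳ/ → [t͡ʃ] after /t͡ʃ/; /ɳ/ → [ʂ] after /ʂ/): in every case the target segment becomes identical to its preceding neighbour, copying more than a single feature.
In [vɔɳɳɪ] the two consonants at the boundary are already identical (/ɳ/ + /ɳ/), so the rule applies vacuously and nothing changes.
/ɳ/ is the segment targeted by the rule; it sits immediately after /ʃ/, so it assimilates completely and surfaces as [ʃ].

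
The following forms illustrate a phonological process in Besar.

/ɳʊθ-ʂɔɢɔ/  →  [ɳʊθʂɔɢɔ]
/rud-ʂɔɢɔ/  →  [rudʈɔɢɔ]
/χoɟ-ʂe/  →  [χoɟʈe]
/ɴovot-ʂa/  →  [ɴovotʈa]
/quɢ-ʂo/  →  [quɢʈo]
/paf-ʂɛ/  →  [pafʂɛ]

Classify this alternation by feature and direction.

progressive manner assimilation

Comparing underlying and surface forms, /ʂ/ → [ʈ] is the alternation; the neighbouring /d/ is constant.
The change fricative → stop matches the manner of the preceding /d/, identifying this as manner assimilation.
Place and voice are unchanged, so the assimilation is partial, not total.
The same holds elsewhere in the data: /ʂ/ → [ʈ] after /ɟ/ (fricative → stop, matching a stop); /ʂ/ → [ʈ] after /t/ (fricative → stop, matching a stop); /ʂ/ → [ʈ] after /ɢ/ (fricative → stop, matching a stop) — only manner changes, and always toward the preceding segment.
Nothing changes in [ɳʊθʂɔɢɔ], [pafʂɛ]: there the adjacent consonants already agree in manner (/ʂ/ and /θ/ are both fricatives; /ʂ/ and /f/ are both fricatives), so these forms are consistent with the same rule.
Since the segment that changes follows the conditioning segment, the assimilation is progressive.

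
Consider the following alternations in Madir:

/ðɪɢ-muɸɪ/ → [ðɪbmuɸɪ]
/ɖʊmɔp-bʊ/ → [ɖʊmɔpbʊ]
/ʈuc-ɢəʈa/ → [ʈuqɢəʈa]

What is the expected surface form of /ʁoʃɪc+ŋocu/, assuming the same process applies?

[ʁoʃɪkŋocu]

The data show regressive place assimilation: /ɢ/ → [b] before /m/; /c/ → [q] before /ɢ/. In each pair only place changes, matching the following consonant, while manner and voice stay constant.
Nothing changes in [ɖʊmɔpbʊ]: there the adjacent consonants already agree in place (/p/ and /b/ are both bilabial), so this form is consistent with the same rule.
/c/ is a voiceless palatal stop. The following trigger /ŋ/ is velar, so /c/ must become velar as well.
A voiceless velar stop is [k], so the surface segment is [k].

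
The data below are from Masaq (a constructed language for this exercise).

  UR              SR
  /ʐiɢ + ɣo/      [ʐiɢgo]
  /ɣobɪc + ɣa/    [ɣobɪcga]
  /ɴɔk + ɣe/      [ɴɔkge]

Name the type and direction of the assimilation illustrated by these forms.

progressive manner assimilation

Comparing underlying and surface forms, /ɣ/ → [g] is the alternation; the neighbouring /ɢ/ is constant.
The change fricative → stop matches the manner of the preceding /ɢ/, identifying this as manner assimilation.
Place and voice are unchanged, so the assimilation is partial, not total.
The other alternating forms pattern the same way: /ɣ/ → [g] after /c/ (fricative → stop, matching a stop); /ɣ/ → [g] after /k/ (fricative → stop, matching a stop) — only manner changes, and always toward the preceding segment.
Since the segment that changes follows the conditioning segment, the assimilation is progressive.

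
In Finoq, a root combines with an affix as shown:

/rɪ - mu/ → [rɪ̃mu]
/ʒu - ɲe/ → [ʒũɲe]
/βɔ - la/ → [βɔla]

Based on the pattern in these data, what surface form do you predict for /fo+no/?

The data show regressive nasality assimilation (vowel nasalisation): /ɪ/ → [ɪ̃] before /m/; /u/ → [ũ] before /ɲ/ — a vowel is nasalised by an immediately following nasal consonant.
No change occurs in [βɔla] because the vowel at the boundary is adjacent to an oral consonant, not a nasal (/ɔ/ next to /l/).
The vowel /o/ is adjacent to the following nasal /n/, so it acquires [+nasal] and surfaces as [õ].

[fõno]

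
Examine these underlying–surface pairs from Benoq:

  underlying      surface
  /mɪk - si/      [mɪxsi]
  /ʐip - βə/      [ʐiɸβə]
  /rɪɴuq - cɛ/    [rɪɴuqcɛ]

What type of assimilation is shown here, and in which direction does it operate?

regressive manner assimilation

Comparing underlying and surface forms, /k/ → [x] is the alternation; the neighbouring /s/ is constant.
/k/ is a stop while /s/ is a fricative; the output [x] is a fricative, matching the trigger — so the feature that spreads is manner.
Place and voice are unchanged, so the assimilation is partial, not total.
Checking the remaining alternation: /p/ → [ɸ] before /β/ (stop → fricative, matching a fricative) — only manner changes, and always toward the following segment.
No alternation appears in [rɪɴuqcɛ]: there the adjacent consonants already agree in manner (/q/ and /c/ are both stops), so this form is consistent with the same rule.
Since the segment that changes precedes the conditioning segment, the assimilation is regressive.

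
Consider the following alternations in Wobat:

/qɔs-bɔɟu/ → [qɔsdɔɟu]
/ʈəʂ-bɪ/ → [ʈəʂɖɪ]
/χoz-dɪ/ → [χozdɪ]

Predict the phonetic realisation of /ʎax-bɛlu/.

The data show progressive place assimilation: /b/ → [d] after /s/; /b/ → [ɖ] after /ʂ/. In each pair only place changes, matching the preceding consonant, while manner and voice stay constant.
Nothing changes in [χozdɪ]: there the adjacent consonants already agree in place (/d/ and /z/ are both alveolar), so this form is consistent with the same rule.
The rule targets /b/ (voiced bilabial stop), which sits after the trigger /x/ (velar).
A voiced velar stop is [g], so the surface segment is [g].

[ʎaxgɛlu]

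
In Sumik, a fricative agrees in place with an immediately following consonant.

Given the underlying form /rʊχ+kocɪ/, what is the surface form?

/χ/ is a voiceless uvular fricative. The following trigger /k/ is velar, so /χ/ must become velar as well.
A voiceless velar fricative is [x], so the surface segment is [x].

[rʊxkocɪ]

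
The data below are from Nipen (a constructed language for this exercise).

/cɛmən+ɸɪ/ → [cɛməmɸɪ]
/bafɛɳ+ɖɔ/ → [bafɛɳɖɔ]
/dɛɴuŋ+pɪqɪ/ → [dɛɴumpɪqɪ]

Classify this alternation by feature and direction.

Underlying /n/ is realised as [m] next to /ɸ/; /ɸ/ itself does not change.
/n/ is alveolar while /ɸ/ is bilabial; the output [m] is bilabial, matching the trigger — so the feature that spreads is place.
Manner and voice are unchanged, so the assimilation is partial, not total.
The same holds elsewhere in the data: /ŋ/ → [m] before /p/ (velar → bilabial, matching bilabial) — only place changes, and always toward the following segment.
Nothing changes in [bafɛɳɖɔ]: there the adjacent consonants already agree in place (/ɳ/ and /ɖ/ are both retroflex), so this form is consistent with the same rule.
Since the segment that changes precedes the conditioning segment, the assimilation is regressive.

regressive place assimilation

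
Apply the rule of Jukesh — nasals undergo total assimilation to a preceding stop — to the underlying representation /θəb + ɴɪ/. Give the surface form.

[θəbbɪ]

/ɴ/ is the segment targeted by the rule; it sits immediately after /b/, so it assimilates completely and surfaces as [b].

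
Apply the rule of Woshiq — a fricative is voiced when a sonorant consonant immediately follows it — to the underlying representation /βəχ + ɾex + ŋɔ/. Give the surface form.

The rule targets /χ/ (voiceless uvular fricative), which sits before the trigger /ɾ/ (voiced).
A voiced uvular fricative is [ʁ], so the surface segment is [ʁ].
The same rule applies at the second boundary: /x/ → [ɣ] next to /ŋ/.

[βəʁɾeɣŋɔ]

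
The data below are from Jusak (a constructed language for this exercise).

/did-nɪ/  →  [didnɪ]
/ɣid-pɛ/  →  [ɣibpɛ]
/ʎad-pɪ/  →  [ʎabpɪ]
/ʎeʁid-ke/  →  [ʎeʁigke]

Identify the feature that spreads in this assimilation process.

Comparing underlying and surface forms, /d/ → [b] is the alternation; the neighbouring /p/ is constant.
/d/ is alveolar while /p/ is bilabial; the output [b] is bilabial, matching the trigger — so the feature that spreads is place.
The same holds elsewhere in the data: /d/ → [g] before /k/ (alveolar → velar, matching velar) — only place changes, and always toward the following segment.
Nothing changes in [didnɪ]: there the adjacent consonants already agree in place (/d/ and /n/ are both alveolar), so this form is consistent with the same rule.

place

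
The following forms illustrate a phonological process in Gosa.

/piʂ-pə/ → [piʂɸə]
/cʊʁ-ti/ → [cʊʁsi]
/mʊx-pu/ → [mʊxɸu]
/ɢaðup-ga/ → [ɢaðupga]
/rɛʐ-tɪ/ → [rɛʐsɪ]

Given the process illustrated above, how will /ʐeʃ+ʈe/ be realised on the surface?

[ʐeʃʂe]

The data show progressive manner assimilation: /p/ → [ɸ] after /ʂ/; /t/ → [s] after /ʁ/; /p/ → [ɸ] after /x/; /t/ → [s] after /ʐ/. In each pair only manner changes, matching the preceding consonant, while place and voice stay constant.
No alternation appears in [ɢaðupga]: there the adjacent consonants already agree in manner (/g/ and /p/ are both stops), so this form is consistent with the same rule.
The rule targets /ʈ/ (voiceless retroflex stop), which sits after the trigger /ʃ/ (fricative).
A voiceless retroflex fricative is [ʂ], so the surface segment is [ʂ].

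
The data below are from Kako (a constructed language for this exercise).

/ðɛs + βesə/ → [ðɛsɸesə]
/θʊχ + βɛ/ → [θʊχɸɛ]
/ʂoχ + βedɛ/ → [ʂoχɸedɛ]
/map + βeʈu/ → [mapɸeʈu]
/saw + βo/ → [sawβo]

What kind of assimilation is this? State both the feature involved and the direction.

The segment that alternates is /β/, which surfaces as [ɸ] when adjacent to /s/.
The change voiced → voiceless matches the voicing of the preceding /s/, identifying this as voicing assimilation.
Place and manner are unchanged, so the assimilation is partial, not total.
The other alternating forms pattern the same way: /β/ → [ɸ] after /χ/ (voiced → voiceless, matching voiceless); /β/ → [ɸ] after /p/ (voiced → voiceless, matching voiceless) — only voicing changes, and always toward the preceding segment.
No alternation appears in [sawβo]: there the adjacent consonants already agree in voicing (/β/ and /w/ are both voiced), so this form is consistent with the same rule.
Since the segment that changes follows the conditioning segment, the assimilation is progressive.

progressive voicing assimilation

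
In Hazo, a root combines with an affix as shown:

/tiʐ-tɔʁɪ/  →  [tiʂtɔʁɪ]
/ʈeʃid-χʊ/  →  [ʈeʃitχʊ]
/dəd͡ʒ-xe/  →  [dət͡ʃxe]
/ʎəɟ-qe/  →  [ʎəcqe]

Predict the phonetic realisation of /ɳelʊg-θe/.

The data show regressive voicing assimilation: /ʐ/ → [ʂ] before /t/; /d/ → [t] before /χ/; /d͡ʒ/ → [t͡ʃ] before /x/; /ɟ/ → [c] before /q/. In each pair only voicing changes, matching the following consonant, while place and manner stay constant.
The rule targets /g/ (voiced velar stop), which sits before the trigger /θ/ (voiceless).
The voiceless velar stop is [k], so /g/ → [k].

[ɳelʊkθe]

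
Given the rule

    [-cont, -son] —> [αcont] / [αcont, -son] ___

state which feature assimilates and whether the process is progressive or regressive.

The shared variable α links the value of [cont] on the target to that of the neighbouring obstruent. [cont] distinguishes stops from fricatives — a manner-of-articulation feature — so this is manner assimilation.
The conditioning segment sits to the left of the focus bar, meaning the trigger precedes the segment that changes — progressive assimilation.

progressive manner assimilation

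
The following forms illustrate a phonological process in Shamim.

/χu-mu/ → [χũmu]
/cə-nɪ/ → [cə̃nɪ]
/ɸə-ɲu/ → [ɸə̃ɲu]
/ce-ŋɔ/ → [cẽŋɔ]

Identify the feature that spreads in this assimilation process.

The vowel /u/ surfaces as nasalised [ũ] next to the following nasal /m/ — it has acquired the [+nasal] feature of its neighbour.
Likewise in the remaining data: /ə/ → [ə̃] before /n/; /ə/ → [ə̃] before /ɲ/; /e/ → [ẽ] before /ŋ/ — each time a vowel is nasalised next to a following nasal.

nasality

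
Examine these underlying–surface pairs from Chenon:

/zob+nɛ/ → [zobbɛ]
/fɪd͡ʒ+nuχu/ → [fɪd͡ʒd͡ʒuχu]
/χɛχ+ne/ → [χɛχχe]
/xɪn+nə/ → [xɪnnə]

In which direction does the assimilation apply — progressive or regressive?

progressive

Underlying /n/ is realised as [b] next to /b/; /b/ itself does not change.
The output [b] is identical to the trigger /b/ — every feature (place, manner, voicing) has been copied — so this is total assimilation.
The other forms behave the same way: /n/ → [d͡ʒ] after /d͡ʒ/; /n/ → [χ] after /χ/ — in each case the output is a copy of the preceding consonant.
In [xɪnnə] the two consonants at the boundary are already identical (/n/ + /n/), so the rule applies vacuously and nothing changes.
Since the segment that changes follows the conditioning segment, the assimilation is progressive.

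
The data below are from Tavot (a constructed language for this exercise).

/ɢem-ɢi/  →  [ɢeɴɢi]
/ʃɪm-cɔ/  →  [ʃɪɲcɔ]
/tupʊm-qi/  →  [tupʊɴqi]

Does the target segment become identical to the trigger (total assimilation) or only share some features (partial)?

The segment that alternates is /m/, which surfaces as [ɴ] when adjacent to /ɢ/.
/m/ is bilabial while /ɢ/ is uvular; the output [ɴ] is uvular, matching the trigger — so the feature that spreads is place.
Manner and voice are unchanged, so the assimilation is partial, not total.
The other alternating forms pattern the same way: /m/ → [ɲ] before /c/ (bilabial → palatal, matching palatal); /m/ → [ɴ] before /q/ (bilabial → uvular, matching uvular) — only place changes, and always toward the following segment.

partial assimilation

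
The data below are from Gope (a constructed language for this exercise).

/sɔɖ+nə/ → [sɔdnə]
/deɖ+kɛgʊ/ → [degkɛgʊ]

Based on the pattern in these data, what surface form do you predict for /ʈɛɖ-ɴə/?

[ʈɛɢɴə]

The data show regressive place assimilation: /ɖ/ → [d] before /n/; /ɖ/ → [g] before /k/. In each pair only place changes, matching the following consonant, while manner and voice stay constant.
/ɖ/ is a voiced retroflex stop. The following trigger /ɴ/ is uvular, so /ɖ/ must become uvular as well.
The voiced uvular stop is [ɢ], so /ɖ/ → [ɢ].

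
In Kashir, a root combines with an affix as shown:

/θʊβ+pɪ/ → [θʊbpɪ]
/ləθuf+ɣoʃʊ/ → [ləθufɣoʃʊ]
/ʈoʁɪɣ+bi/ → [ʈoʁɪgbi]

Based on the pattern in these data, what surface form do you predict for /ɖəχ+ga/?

The data show regressive manner assimilation: /β/ → [b] before /p/; /ɣ/ → [g] before /b/. In each pair only manner changes, matching the following consonant, while place and voice stay constant.
Nothing changes in [ləθufɣoʃʊ]: there the adjacent consonants already agree in manner (/f/ and /ɣ/ are both fricatives), so this form is consistent with the same rule.
The rule targets /χ/ (voiceless uvular fricative), which sits before the trigger /g/ (stop).
A voiceless uvular stop is [q], so the surface segment is [q].

[ɖəqga]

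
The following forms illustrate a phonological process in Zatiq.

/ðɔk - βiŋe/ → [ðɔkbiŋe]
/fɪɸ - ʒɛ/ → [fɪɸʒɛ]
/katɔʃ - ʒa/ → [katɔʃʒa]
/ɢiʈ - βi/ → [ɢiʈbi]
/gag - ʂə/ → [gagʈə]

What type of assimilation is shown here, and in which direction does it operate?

progressive manner assimilation

Comparing underlying and surface forms, /β/ → [b] is the alternation; the neighbouring /k/ is constant.
/β/ is a fricative while /k/ is a stop; the output [b] is a stop, matching the trigger — so the feature that spreads is manner.
Place and voice are unchanged, so the assimilation is partial, not total.
The other alternating forms pattern the same way: /β/ → [b] after /ʈ/ (fricative → stop, matching a stop); /ʂ/ → [ʈ] after /g/ (fricative → stop, matching a stop) — only manner changes, and always toward the preceding segment.
Nothing changes in [fɪɸʒɛ], [katɔʃʒa]: there the adjacent consonants already agree in manner (/ʒ/ and /ɸ/ are both fricatives; /ʒ/ and /ʃ/ are both fricatives), so these forms are consistent with the same rule.
The trigger is the preceding segment, so the direction is progressive (perseverative).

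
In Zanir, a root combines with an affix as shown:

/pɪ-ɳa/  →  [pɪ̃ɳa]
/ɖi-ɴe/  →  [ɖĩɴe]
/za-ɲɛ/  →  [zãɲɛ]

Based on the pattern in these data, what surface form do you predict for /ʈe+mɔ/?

[ʈẽmɔ]

The data show regressive nasality assimilation (vowel nasalisation): /ɪ/ → [ɪ̃] before /ɳ/; /i/ → [ĩ] before /ɴ/; /a/ → [ã] before /ɲ/ — a vowel is nasalised by an immediately following nasal consonant.
The vowel /e/ is adjacent to the following nasal /m/, so it acquires [+nasal] and surfaces as [ẽ].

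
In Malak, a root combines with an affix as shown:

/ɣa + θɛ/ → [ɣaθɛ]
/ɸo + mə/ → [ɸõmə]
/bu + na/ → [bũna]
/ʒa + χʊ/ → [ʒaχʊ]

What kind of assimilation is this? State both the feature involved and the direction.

regressive nasality assimilation (vowel nasalisation)

The vowel /o/ surfaces as nasalised [õ] next to the following nasal /m/ — it has acquired the [+nasal] feature of its neighbour.
Likewise in the remaining data: /u/ → [ũ] before /n/ — each time a vowel is nasalised next to a following nasal.
No change occurs in [ɣaθɛ], [ʒaχʊ] because the vowel at the boundary is adjacent to an oral consonant, not a nasal (/a/ next to /θ/; /a/ next to /χ/).
Because the conditioning nasal is to the right of the vowel that changes, the process is regressive (anticipatory).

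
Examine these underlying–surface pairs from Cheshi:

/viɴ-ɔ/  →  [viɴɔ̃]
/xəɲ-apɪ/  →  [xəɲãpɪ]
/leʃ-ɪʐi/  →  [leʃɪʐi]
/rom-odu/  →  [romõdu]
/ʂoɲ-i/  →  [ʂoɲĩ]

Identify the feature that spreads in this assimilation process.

The vowel /ɔ/ surfaces as nasalised [ɔ̃] next to the preceding nasal /ɴ/ — it has acquired the [+nasal] feature of its neighbour.
Likewise in the remaining data: /a/ → [ã] after /ɲ/; /o/ → [õ] after /m/; /i/ → [ĩ] after /ɲ/ — each time a vowel is nasalised next to a preceding nasal.
No change occurs in [leʃɪʐi] because the vowel at the boundary is adjacent to an oral consonant, not a nasal (/ɪ/ next to /ʃ/).

nasality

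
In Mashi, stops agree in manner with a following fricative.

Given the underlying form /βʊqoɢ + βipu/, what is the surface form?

/ɢ/ is a voiced uvular stop. The following trigger /β/ is a fricative, so /ɢ/ must become a fricative as well.
The voiced uvular fricative is [ʁ], so /ɢ/ → [ʁ].

[βʊqoʁβipu]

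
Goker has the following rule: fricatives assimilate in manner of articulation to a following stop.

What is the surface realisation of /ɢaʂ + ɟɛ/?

The rule targets /ʂ/ (voiceless retroflex fricative), which sits before the trigger /ɟ/ (stop).
The voiceless retroflex stop is [ʈ], so /ʂ/ → [ʈ].

[ɢaʈɟɛ]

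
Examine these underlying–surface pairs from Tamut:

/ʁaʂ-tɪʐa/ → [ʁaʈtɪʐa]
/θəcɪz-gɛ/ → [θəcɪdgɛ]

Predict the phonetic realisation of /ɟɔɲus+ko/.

[ɟɔɲutko]

The data show regressive manner assimilation: /ʂ/ → [ʈ] before /t/; /z/ → [d] before /g/. In each pair only manner changes, matching the following consonant, while place and voice stay constant.
The rule targets /s/ (voiceless alveolar fricative), which sits before the trigger /k/ (stop).
Changing only its manner to stop gives [t] — the voiceless alveolar stop.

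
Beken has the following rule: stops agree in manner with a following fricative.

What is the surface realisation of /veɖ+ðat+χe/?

[veʐðasχe]

The rule targets /ɖ/ (voiced retroflex stop), which sits before the trigger /ð/ (fricative).
Changing only its manner to fricative gives [ʐ] — the voiced retroflex fricative.
At the second juncture, /t/ likewise becomes [s] adjacent to /χ/.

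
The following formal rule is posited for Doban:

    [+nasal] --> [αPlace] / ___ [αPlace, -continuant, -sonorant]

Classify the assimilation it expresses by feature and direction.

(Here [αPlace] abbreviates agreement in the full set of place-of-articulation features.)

The rule copies the place features (abbreviated [Place]) from the environment onto the target, so the assimilating feature is place.
Since the environment is written after the underscore, the trigger follows the target; the direction is regressive.

regressive place assimilation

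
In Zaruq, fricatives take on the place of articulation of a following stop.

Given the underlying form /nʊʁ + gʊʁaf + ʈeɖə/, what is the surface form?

The rule targets /ʁ/ (voiced uvular fricative), which sits before the trigger /g/ (velar).
Changing only its place to velar gives [ɣ] — the voiced velar fricative.
At the second juncture, /f/ likewise becomes [ʂ] adjacent to /ʈ/.

[nʊɣgʊʁaʂʈeɖə]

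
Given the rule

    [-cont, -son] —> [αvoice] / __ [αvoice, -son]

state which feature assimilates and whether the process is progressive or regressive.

regressive voicing assimilation

The shared variable α links the value of [voice] on the target to the same value on the neighbouring segment, so voicing is the feature that assimilates.
Since the environment is written after the underscore, the trigger follows the target; the direction is regressive.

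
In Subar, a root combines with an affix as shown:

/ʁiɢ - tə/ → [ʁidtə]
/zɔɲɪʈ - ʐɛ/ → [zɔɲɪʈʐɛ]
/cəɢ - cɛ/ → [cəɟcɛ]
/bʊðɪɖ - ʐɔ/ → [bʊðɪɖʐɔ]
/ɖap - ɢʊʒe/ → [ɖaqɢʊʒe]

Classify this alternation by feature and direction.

regressive place assimilation

Comparing underlying and surface forms, /ɢ/ → [d] is the alternation; the neighbouring /t/ is constant.
The change uvular → alveolar matches the place of the following /t/, identifying this as place assimilation.
Manner and voice are unchanged, so the assimilation is partial, not total.
Checking the remaining alternations: /ɢ/ → [ɟ] before /c/ (uvular → palatal, matching palatal); /p/ → [q] before /ɢ/ (bilabial → uvular, matching uvular) — only place changes, and always toward the following segment.
Nothing changes in [zɔɲɪʈʐɛ], [bʊðɪɖʐɔ]: there the adjacent consonants already agree in place (/ʈ/ and /ʐ/ are both retroflex; /ɖ/ and /ʐ/ are both retroflex), so these forms are consistent with the same rule.
Since the segment that changes precedes the conditioning segment, the assimilation is regressive.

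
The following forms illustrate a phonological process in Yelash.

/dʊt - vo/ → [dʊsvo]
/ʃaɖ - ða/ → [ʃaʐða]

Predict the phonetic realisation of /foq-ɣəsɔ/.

[foχɣəsɔ]

The data show regressive manner assimilation: /t/ → [s] before /v/; /ɖ/ → [ʐ] before /ð/. In each pair only manner changes, matching the following consonant, while place and voice stay constant.
The rule targets /q/ (voiceless uvular stop), which sits before the trigger /ɣ/ (fricative).
Changing only its manner to fricative gives [χ] — the voiceless uvular fricative.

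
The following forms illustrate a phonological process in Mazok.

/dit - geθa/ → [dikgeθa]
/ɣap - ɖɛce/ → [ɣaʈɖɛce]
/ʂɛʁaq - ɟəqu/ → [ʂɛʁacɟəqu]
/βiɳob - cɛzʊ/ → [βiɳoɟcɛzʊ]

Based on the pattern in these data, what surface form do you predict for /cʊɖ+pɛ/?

The data show regressive place assimilation: /t/ → [k] before /g/; /p/ → [ʈ] before /ɖ/; /q/ → [c] before /ɟ/; /b/ → [ɟ] before /c/. In each pair only place changes, matching the following consonant, while manner and voice stay constant.
The rule targets /ɖ/ (voiced retroflex stop), which sits before the trigger /p/ (bilabial).
A voiced bilabial stop is [b], so the surface segment is [b].

[cʊbpɛ]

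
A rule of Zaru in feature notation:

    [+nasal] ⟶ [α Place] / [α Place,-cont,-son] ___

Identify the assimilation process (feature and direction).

The shared variable α links the value of the place features (abbreviated [Place]) on the target to the same value on the neighbouring segment, so place is the feature that assimilates.
The conditioning segment sits to the left of the focus bar, meaning the trigger precedes the segment that changes — progressive assimilation.

progressive place assimilation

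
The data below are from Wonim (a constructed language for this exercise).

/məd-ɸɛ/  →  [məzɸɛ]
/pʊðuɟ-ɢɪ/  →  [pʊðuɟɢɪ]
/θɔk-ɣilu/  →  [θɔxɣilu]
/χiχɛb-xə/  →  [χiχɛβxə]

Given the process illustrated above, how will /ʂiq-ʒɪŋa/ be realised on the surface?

[ʂiχʒɪŋa]

The data show regressive manner assimilation: /d/ → [z] before /ɸ/; /k/ → [x] before /ɣ/; /b/ → [β] before /x/. In each pair only manner changes, matching the following consonant, while place and voice stay constant.
Nothing changes in [pʊðuɟɢɪ]: there the adjacent consonants already agree in manner (/ɟ/ and /ɢ/ are both stops), so this form is consistent with the same rule.
/q/ is a voiceless uvular stop. The following trigger /ʒ/ is a fricative, so /q/ must become a fricative as well.
A voiceless uvular fricative is [χ], so the surface segment is [χ].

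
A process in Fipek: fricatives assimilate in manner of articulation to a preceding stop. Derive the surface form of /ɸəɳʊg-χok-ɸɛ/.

The rule targets /χ/ (voiceless uvular fricative), which sits after the trigger /g/ (stop).
Changing only its manner to stop gives [q] — the voiceless uvular stop.
The same rule applies at the second boundary: /ɸ/ → [p] next to /k/.

[ɸəɳʊgqokpɛ]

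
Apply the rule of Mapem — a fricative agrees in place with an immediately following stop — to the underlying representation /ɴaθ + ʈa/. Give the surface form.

[ɴaʂʈa]

The rule targets /θ/ (voiceless dental fricative), which sits before the trigger /ʈ/ (retroflex).
Changing only its place to retroflex gives [ʂ] — the voiceless retroflex fricative.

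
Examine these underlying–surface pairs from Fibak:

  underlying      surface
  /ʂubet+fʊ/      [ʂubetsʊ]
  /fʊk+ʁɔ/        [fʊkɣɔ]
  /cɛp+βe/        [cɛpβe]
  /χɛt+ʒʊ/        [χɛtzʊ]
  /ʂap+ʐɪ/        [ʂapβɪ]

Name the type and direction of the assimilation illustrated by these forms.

progressive place assimilation

Comparing underlying and surface forms, /f/ → [s] is the alternation; the neighbouring /t/ is constant.
/f/ is labiodental while /t/ is alveolar; the output [s] is alveolar, matching the trigger — so the feature that spreads is place.
Manner and voice are unchanged, so the assimilation is partial, not total.
The other alternating forms pattern the same way: /ʁ/ → [ɣ] after /k/ (uvular → velar, matching velar); /ʒ/ → [z] after /t/ (postalveolar → alveolar, matching alveolar); /ʐ/ → [β] after /p/ (retroflex → bilabial, matching bilabial) — only place changes, and always toward the preceding segment.
No alternation appears in [cɛpβe]: there the adjacent consonants already agree in place (/β/ and /p/ are both bilabial), so this form is consistent with the same rule.
The trigger is the preceding segment, so the direction is progressive (perseverative).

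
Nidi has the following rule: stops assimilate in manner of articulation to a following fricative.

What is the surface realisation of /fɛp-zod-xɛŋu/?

/p/ is a voiceless bilabial stop. The following trigger /z/ is a fricative, so /p/ must become a fricative as well.
The voiceless bilabial fricative is [ɸ], so /p/ → [ɸ].
The same rule applies at the second boundary: /d/ → [z] next to /x/.

[fɛɸzozxɛŋu]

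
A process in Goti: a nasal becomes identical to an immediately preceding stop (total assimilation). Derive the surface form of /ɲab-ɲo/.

/ɲ/ is the segment targeted by the rule; it sits immediately after /b/, so it assimilates completely and surfaces as [b].

[ɲabbo]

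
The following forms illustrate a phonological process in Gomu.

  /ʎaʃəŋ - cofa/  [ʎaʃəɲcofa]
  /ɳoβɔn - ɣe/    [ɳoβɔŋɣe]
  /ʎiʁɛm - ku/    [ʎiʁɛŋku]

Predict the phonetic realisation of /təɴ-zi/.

[tənzi]

The data show regressive place assimilation: /ŋ/ → [ɲ] before /c/; /n/ → [ŋ] before /ɣ/; /m/ → [ŋ] before /k/. In each pair only place changes, matching the following consonant, while manner and voice stay constant.
The rule targets /ɴ/ (voiced uvular nasal), which sits before the trigger /z/ (alveolar).
The voiced alveolar nasal is [n], so /ɴ/ → [n].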